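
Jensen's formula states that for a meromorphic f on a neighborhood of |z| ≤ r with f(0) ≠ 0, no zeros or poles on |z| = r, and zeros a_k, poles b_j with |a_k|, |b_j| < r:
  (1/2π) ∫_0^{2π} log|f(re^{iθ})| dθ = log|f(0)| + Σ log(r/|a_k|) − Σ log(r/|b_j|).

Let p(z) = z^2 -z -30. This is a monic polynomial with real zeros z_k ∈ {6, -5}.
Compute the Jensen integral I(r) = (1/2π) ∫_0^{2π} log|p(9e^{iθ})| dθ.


Zeros: -5, 6; r = 9.
Inside |z| < r: -5, 6. Outside (|z| ≥ r): ∅.
p(0) = -30, so log|p(0)| = log(30) = 3.4012.
Apply Jensen: I(r) = log|p(0)| + Σ_k log(r/|z_k|), summed over zeros inside |z| < r.
  log(r/|z_k|) for z_k = 6: log(9/6) = 0.4055
  log(r/|z_k|) for z_k = -5: log(9/5) = 0.5878
Sum over inside zeros: 0.9933.
I(r) = log|p(0)| + (inside sum) = 3.4012 + 0.9933 = 4.3944.
Closed form (all zeros inside, monic): I(r) = n·log(r) = 2·log(9) = 4.3944. ✓

I(r) ≈ 4.3944.


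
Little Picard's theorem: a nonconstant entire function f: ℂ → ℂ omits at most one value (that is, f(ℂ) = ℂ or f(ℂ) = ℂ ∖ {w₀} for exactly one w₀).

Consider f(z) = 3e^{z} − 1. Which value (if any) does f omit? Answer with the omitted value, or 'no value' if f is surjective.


Little Picard bounds the complement of f(ℂ) to at most one point.
e^{z} is never zero on ℂ, so 3·e^{z} takes every value in ℂ ∖ {0}. Adding -1 shifts the range to ℂ ∖ {-1}. Thus f omits exactly the value -1.

Omitted value: -1.


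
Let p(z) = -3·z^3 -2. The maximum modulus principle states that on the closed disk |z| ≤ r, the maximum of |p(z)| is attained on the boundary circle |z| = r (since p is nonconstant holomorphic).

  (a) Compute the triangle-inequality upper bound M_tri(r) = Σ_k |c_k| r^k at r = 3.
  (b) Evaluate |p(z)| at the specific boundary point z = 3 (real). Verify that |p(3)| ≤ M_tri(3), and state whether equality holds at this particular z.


Coefficients: c_0 = -2, c_1 = 0, c_2 = 0, c_3 = -3. Radius r = 3.
Part (a). Triangle bound: M_tri(r) = Σ_k |c_k| r^k
  = |-2|·3^0 + |0|·3^1 + |0|·3^2 + |-3|·3^3
  = 2 + 0 + 0 + 81 = 83.
This bounds M(r) := max_{|z|=r} |p(z)| from above; equality holds iff all terms c_k z^k can be made to align in phase at a single z on |z|=r.
Part (b). At z = 3 (real, on the circle |z| = r):
  p(3) = (-2)·3^0 + (0)·3^1 + (0)·3^2 + (-3)·3^3 = -83.
  |p(3)| = 83.
Since all nonzero coefficients share the same sign, |p(3)| = 83 = M_tri(3); the triangle bound is attained at z = 3, so in fact M(r) = 83.

M_tri(3) = 83; |p(3)| = 83; equality at z=3: yes.


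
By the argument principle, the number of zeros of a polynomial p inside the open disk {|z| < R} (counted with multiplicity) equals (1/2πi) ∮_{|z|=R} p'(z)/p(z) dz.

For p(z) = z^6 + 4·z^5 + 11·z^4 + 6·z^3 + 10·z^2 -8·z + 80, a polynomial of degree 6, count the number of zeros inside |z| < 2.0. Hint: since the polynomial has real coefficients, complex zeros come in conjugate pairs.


The zeros of p are: (-1 + 2i), (-1 - 2i), (1 + 1i), (1 - 1i), (-2 + 2i), (-2 - 2i).
Their magnitudes are: 2.236, 2.236, 1.414, 1.414, 2.828, 2.828.
Zeros with |z| < R = 2.0: (1 + 1i), (1 - 1i).
Count = 2.
By the argument principle, (1/2πi) ∮_{|z|=R} p'(z)/p(z) dz equals exactly this count.

Number of zeros inside |z| < 2.0: 2.


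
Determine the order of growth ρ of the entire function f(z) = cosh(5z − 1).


cosh(w) is a linear combination of e^{iw} and e^{−iw} (or e^w, e^{−w} in the hyperbolic case), so |cosh(w)| ≤ e^{|w|}. With w = 5z − 1, |w| ≤ 5|z| + 1 = 5r + 1 on |z| = r, giving M(r) ≤ e^{5r + 1}, so ρ ≤ 1. On a suitable ray (z = it for sin/cos; z = t for sinh/cosh, t real → ∞), |cosh(5z − 1)| grows like e^{5|t|}/2, so ρ ≥ 1. Hence ρ = 1.
Therefore ρ = 1.

Order ρ = 1.


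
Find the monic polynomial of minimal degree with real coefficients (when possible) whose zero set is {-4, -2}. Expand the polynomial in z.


The polynomial is p(z) = ∏_{α ∈ S} (z − α), where S = {-4, -2}.
Expanding the product yields: p(z) = z^2 + 6·z + 8.
The resulting polynomial has degree 2 and real coefficients as required.

p(z) = z^2 + 6·z + 8.


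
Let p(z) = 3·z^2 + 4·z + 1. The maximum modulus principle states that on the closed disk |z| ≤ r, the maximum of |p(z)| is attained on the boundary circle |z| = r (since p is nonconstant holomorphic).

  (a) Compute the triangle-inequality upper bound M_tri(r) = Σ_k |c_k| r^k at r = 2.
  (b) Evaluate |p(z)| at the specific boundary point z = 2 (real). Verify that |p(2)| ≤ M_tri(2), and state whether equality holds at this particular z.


Coefficients: c_0 = 1, c_1 = 4, c_2 = 3. Radius r = 2.
Part (a). Triangle bound: M_tri(r) = Σ_k |c_k| r^k
  = |1|·2^0 + |4|·2^1 + |3|·2^2
  = 1 + 8 + 12 = 21.
This bounds M(r) := max_{|z|=r} |p(z)| from above; equality holds iff all terms c_k z^k can be made to align in phase at a single z on |z|=r.
Part (b). At z = 2 (real, on the circle |z| = r):
  p(2) = (1)·2^0 + (4)·2^1 + (3)·2^2 = 21.
  |p(2)| = 21.
Since all nonzero coefficients share the same sign, |p(2)| = 21 = M_tri(2); the triangle bound is attained at z = 2, so in fact M(r) = 21.

M_tri(2) = 21; |p(2)| = 21; equality at z=2: yes.


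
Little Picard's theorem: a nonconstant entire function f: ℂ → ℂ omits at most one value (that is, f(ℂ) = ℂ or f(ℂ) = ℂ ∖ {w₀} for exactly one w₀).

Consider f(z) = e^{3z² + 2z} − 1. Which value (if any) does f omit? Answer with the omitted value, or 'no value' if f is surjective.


Little Picard bounds the complement of f(ℂ) to at most one point.
The exponent g(z) = 3z² + 2z is a nonconstant polynomial, hence surjective onto ℂ. So e^{g(z)} takes every value in {e^w : w ∈ ℂ} = ℂ ∖ {0}. Adding -1 shifts the range to ℂ ∖ {-1}. f omits exactly -1.

Omitted value: -1.


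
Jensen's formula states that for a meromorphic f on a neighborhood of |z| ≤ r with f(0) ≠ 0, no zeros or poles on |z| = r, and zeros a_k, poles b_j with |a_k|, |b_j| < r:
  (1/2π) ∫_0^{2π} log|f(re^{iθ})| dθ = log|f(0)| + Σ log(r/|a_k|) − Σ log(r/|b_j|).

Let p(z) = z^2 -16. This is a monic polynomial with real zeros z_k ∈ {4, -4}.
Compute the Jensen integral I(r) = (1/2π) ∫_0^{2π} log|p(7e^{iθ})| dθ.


Zeros: -4, 4; r = 7.
Inside |z| < r: -4, 4. Outside (|z| ≥ r): ∅.
p(0) = -16, so log|p(0)| = log(16) = 2.7726.
Apply Jensen: I(r) = log|p(0)| + Σ_k log(r/|z_k|), summed over zeros inside |z| < r.
  log(r/|z_k|) for z_k = 4: log(7/4) = 0.5596
  log(r/|z_k|) for z_k = -4: log(7/4) = 0.5596
Sum over inside zeros: 1.1192.
I(r) = log|p(0)| + (inside sum) = 2.7726 + 1.1192 = 3.8918.
Closed form (all zeros inside, monic): I(r) = n·log(r) = 2·log(7) = 3.8918. ✓

I(r) ≈ 3.8918.


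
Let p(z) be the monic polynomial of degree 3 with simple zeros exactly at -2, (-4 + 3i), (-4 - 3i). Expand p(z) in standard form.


The polynomial is p(z) = ∏_{α ∈ S} (z − α), where S = {-2, (-4 + 3i), (-4 - 3i)}.
Expanding the product yields: p(z) = z^3 + 10·z^2 + 41·z + 50.
Note conjugate pairs combine to real quadratics: (z − (-4+3i))(z − (-4−3i)) = z² + 8z + 25.
The resulting polynomial has degree 3 and real coefficients as required.

p(z) = z^3 + 10·z^2 + 41·z + 50.


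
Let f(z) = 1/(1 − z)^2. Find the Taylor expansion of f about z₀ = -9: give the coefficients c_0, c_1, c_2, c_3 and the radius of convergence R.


Let w = z − z₀, so z = z₀ + w.
Then 1 − z = 1 − (z₀ + w) = (1 − z₀) − w = 10 − w.
f(z) = 1/(10 − w)^2 = (1/(10)^2) · (1 − w/(10))^{−2}.
By the binomial series (1−u)^{−2} = Σ_{n≥0} C(n+1, 1) u^n for |u|<1, with u = w/(10):
  c_n = C(n+1, 1) / (10)^(n+2).
  c_0 = 1/(10)^2 = 1/100.
  c_1 = 2/(10)^3 = 1/500.
  c_2 = 3/(10)^4 = 3/10000.
  c_3 = 4/(10)^5 = 1/25000.
The series is valid for |w/d| < 1, i.e. |z − z₀| < |d|.
Radius of convergence: R = |1 − z₀| = |10| = 10 (distance from z₀ to the singularity z = 1).

c_0 = 1/100, c_1 = 1/500, c_2 = 3/10000, c_3 = 1/25000; R = 10.


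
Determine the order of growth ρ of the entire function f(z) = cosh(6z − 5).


cosh(w) is a linear combination of e^{iw} and e^{−iw} (or e^w, e^{−w} in the hyperbolic case), so |cosh(w)| ≤ e^{|w|}. With w = 6z − 5, |w| ≤ 6|z| + 5 = 6r + 5 on |z| = r, giving M(r) ≤ e^{6r + 5}, so ρ ≤ 1. On a suitable ray (z = it for sin/cos; z = t for sinh/cosh, t real → ∞), |cosh(6z − 5)| grows like e^{6|t|}/2, so ρ ≥ 1. Hence ρ = 1.
Therefore ρ = 1.

Order ρ = 1.


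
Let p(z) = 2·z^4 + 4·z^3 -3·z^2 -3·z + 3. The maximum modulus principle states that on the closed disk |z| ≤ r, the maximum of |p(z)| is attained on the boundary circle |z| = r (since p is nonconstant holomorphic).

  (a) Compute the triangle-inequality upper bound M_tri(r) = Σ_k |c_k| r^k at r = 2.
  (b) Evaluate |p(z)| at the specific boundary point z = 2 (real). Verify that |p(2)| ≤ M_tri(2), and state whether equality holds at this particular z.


Coefficients: c_0 = 3, c_1 = -3, c_2 = -3, c_3 = 4, c_4 = 2. Radius r = 2.
Part (a). Triangle bound: M_tri(r) = Σ_k |c_k| r^k
  = |3|·2^0 + |-3|·2^1 + |-3|·2^2 + |4|·2^3 + |2|·2^4
  = 3 + 6 + 12 + 32 + 32 = 85.
This bounds M(r) := max_{|z|=r} |p(z)| from above; equality holds iff all terms c_k z^k can be made to align in phase at a single z on |z|=r.
Part (b). At z = 2 (real, on the circle |z| = r):
  p(2) = (3)·2^0 + (-3)·2^1 + (-3)·2^2 + (4)·2^3 + (2)·2^4 = 49.
  |p(2)| = 49.
Check: |p(2)| = 49 ≤ 85 = M_tri(2). ✓ Equality does not hold at z = 2 (the coefficients have mixed signs, so the terms do not all align in phase there).

M_tri(2) = 85; |p(2)| = 49; equality at z=2: no.


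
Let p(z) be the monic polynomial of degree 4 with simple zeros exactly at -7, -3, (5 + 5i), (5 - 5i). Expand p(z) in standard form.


The polynomial is p(z) = ∏_{α ∈ S} (z − α), where S = {-7, -3, (5 + 5i), (5 - 5i)}.
Expanding the product yields: p(z) = z^4 -29·z^2 + 290·z + 1050.
Note conjugate pairs combine to real quadratics: (z − (5+5i))(z − (5−5i)) = z² − 10z + 50.
The resulting polynomial has degree 4 and real coefficients as required.

p(z) = z^4 -29·z^2 + 290·z + 1050.


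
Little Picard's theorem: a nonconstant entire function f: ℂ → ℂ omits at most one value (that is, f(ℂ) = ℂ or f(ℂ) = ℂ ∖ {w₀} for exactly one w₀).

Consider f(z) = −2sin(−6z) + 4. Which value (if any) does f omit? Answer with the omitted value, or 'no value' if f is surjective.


Little Picard bounds the complement of f(ℂ) to at most one point.
sin is entire and surjective onto ℂ: for every w ∈ ℂ, sin(ζ) = w has a solution ζ ∈ ℂ (e.g., via the complex inverse arcsin). With ζ = −6z this gives z = ζ/(-6). Then -2·sin(−6z) takes every value in -2·ℂ = ℂ, and adding 4 is a bijection of ℂ. So f is surjective and omits no value. (Note: only on the real line is sin bounded by [−1, 1].)

Omitted value: no value.


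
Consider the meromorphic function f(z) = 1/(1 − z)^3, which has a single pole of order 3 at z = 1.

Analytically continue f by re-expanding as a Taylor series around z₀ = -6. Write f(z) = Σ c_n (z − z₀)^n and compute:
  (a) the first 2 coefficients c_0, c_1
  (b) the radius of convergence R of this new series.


Let w = z − z₀, so z = z₀ + w.
Then 1 − z = 1 − (z₀ + w) = (1 − z₀) − w = 7 − w.
f(z) = 1/(7 − w)^3 = (1/(7)^3) · (1 − w/(7))^{−3}.
By the binomial series (1−u)^{−3} = Σ_{n≥0} C(n+2, 2) u^n for |u|<1, with u = w/(7):
  c_n = C(n+2, 2) / (7)^(n+3).
  c_0 = 1/(7)^3 = 1/343.
  c_1 = 3/(7)^4 = 3/2401.
The series is valid for |w/d| < 1, i.e. |z − z₀| < |d|.
Radius of convergence: R = |1 − z₀| = |7| = 7 (distance from z₀ to the singularity z = 1).

c_0 = 1/343, c_1 = 3/2401; R = 7.


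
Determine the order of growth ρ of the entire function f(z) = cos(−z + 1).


cos(w) is a linear combination of e^{iw} and e^{−iw} (or e^w, e^{−w} in the hyperbolic case), so |cos(w)| ≤ e^{|w|}. With w = −z + 1, |w| ≤ 1|z| + 1 = 1r + 1 on |z| = r, giving M(r) ≤ e^{1r + 1}, so ρ ≤ 1. On a suitable ray (z = it for sin/cos; z = t for sinh/cosh, t real → ∞), |cos(−z + 1)| grows like e^{1|t|}/2, so ρ ≥ 1. Hence ρ = 1.
Therefore ρ = 1.

Order ρ = 1.


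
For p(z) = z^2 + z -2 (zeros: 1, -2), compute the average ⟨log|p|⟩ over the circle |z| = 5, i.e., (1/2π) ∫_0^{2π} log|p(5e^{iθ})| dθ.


Zeros: -2, 1; r = 5.
Inside |z| < r: -2, 1. Outside (|z| ≥ r): ∅.
p(0) = -2, so log|p(0)| = log(2) = 0.6931.
Apply Jensen: I(r) = log|p(0)| + Σ_k log(r/|z_k|), summed over zeros inside |z| < r.
  log(r/|z_k|) for z_k = 1: log(5/1) = 1.6094
  log(r/|z_k|) for z_k = -2: log(5/2) = 0.9163
Sum over inside zeros: 2.5257.
I(r) = log|p(0)| + (inside sum) = 0.6931 + 2.5257 = 3.2189.
Closed form (all zeros inside, monic): I(r) = n·log(r) = 2·log(5) = 3.2189. ✓

I(r) ≈ 3.2189.


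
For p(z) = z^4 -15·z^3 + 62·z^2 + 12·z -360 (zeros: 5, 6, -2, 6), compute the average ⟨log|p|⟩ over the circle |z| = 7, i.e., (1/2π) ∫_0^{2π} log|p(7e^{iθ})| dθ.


Zeros: -2, 5, 6, 6; r = 7.
Inside |z| < r: -2, 5, 6, 6. Outside (|z| ≥ r): ∅.
p(0) = -360, so log|p(0)| = log(360) = 5.8861.
Apply Jensen: I(r) = log|p(0)| + Σ_k log(r/|z_k|), summed over zeros inside |z| < r.
  log(r/|z_k|) for z_k = 5: log(7/5) = 0.3365
  log(r/|z_k|) for z_k = 6: log(7/6) = 0.1542
  log(r/|z_k|) for z_k = -2: log(7/2) = 1.2528
  log(r/|z_k|) for z_k = 6: log(7/6) = 0.1542
Sum over inside zeros: 1.8975.
I(r) = log|p(0)| + (inside sum) = 5.8861 + 1.8975 = 7.7836.
Closed form (all zeros inside, monic): I(r) = n·log(r) = 4·log(7) = 7.7836. ✓

I(r) ≈ 7.7836.


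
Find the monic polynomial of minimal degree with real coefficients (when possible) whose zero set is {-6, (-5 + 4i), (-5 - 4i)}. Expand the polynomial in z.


The polynomial is p(z) = ∏_{α ∈ S} (z − α), where S = {-6, (-5 + 4i), (-5 - 4i)}.
Expanding the product yields: p(z) = z^3 + 16·z^2 + 101·z + 246.
Note conjugate pairs combine to real quadratics: (z − (-5+4i))(z − (-5−4i)) = z² + 10z + 41.
The resulting polynomial has degree 3 and real coefficients as required.

p(z) = z^3 + 16·z^2 + 101·z + 246.


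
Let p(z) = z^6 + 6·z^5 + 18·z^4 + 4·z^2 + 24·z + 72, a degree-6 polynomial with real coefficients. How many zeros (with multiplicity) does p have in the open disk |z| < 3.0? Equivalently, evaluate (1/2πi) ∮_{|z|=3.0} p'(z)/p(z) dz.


The zeros of p are: (1 + 1i), (1 - 1i), (-3 + 3i), (-3 - 3i), (-1 + 1i), (-1 - 1i).
Their magnitudes are: 1.414, 1.414, 4.243, 4.243, 1.414, 1.414.
Zeros with |z| < R = 3.0: (1 + 1i), (1 - 1i), (-1 + 1i), (-1 - 1i).
Count = 4.
By the argument principle, (1/2πi) ∮_{|z|=R} p'(z)/p(z) dz equals exactly this count.

Number of zeros inside |z| < 3.0: 4.


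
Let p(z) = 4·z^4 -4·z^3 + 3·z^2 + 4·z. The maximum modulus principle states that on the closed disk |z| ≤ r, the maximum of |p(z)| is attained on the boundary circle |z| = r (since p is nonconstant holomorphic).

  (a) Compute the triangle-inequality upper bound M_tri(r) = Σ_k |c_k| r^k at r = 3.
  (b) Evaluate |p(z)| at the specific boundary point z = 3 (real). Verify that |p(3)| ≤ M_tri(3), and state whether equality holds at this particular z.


Coefficients: c_0 = 0, c_1 = 4, c_2 = 3, c_3 = -4, c_4 = 4. Radius r = 3.
Part (a). Triangle bound: M_tri(r) = Σ_k |c_k| r^k
  = |0|·3^0 + |4|·3^1 + |3|·3^2 + |-4|·3^3 + |4|·3^4
  = 0 + 12 + 27 + 108 + 324 = 471.
This bounds M(r) := max_{|z|=r} |p(z)| from above; equality holds iff all terms c_k z^k can be made to align in phase at a single z on |z|=r.
Part (b). At z = 3 (real, on the circle |z| = r):
  p(3) = (0)·3^0 + (4)·3^1 + (3)·3^2 + (-4)·3^3 + (4)·3^4 = 255.
  |p(3)| = 255.
Check: |p(3)| = 255 ≤ 471 = M_tri(3). ✓ Equality does not hold at z = 3 (the coefficients have mixed signs, so the terms do not all align in phase there).

M_tri(3) = 471; |p(3)| = 255; equality at z=3: no.


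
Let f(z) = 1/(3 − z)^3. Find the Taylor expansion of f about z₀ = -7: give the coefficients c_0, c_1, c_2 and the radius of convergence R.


Let w = z − z₀, so z = z₀ + w.
Then 3 − z = 3 − (z₀ + w) = (3 − z₀) − w = 10 − w.
f(z) = 1/(10 − w)^3 = (1/(10)^3) · (1 − w/(10))^{−3}.
By the binomial series (1−u)^{−3} = Σ_{n≥0} C(n+2, 2) u^n for |u|<1, with u = w/(10):
  c_n = C(n+2, 2) / (10)^(n+3).
  c_0 = 1/(10)^3 = 1/1000.
  c_1 = 3/(10)^4 = 3/10000.
  c_2 = 6/(10)^5 = 3/50000.
The series is valid for |w/d| < 1, i.e. |z − z₀| < |d|.
Radius of convergence: R = |3 − z₀| = |10| = 10 (distance from z₀ to the singularity z = 3).

c_0 = 1/1000, c_1 = 3/10000, c_2 = 3/50000; R = 10.


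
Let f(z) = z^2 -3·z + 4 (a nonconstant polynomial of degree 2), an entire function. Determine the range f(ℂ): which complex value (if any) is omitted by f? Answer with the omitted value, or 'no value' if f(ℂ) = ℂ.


Little Picard bounds the complement of f(ℂ) to at most one point.
For every w ∈ ℂ, the equation p(z) − w = 0 is a nonconstant polynomial in z and hence has at least one root by the fundamental theorem of algebra. So p is surjective onto ℂ, omitting no value.

Omitted value: no value.


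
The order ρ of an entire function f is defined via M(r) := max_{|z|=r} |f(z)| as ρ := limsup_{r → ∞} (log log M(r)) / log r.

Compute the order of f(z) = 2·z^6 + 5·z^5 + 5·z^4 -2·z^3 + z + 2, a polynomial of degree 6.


|f(z)| ≤ Σ|c_k|·r^k = O(r^6) as r → ∞. Polynomial growth is O(e^{r^ε}) for every ε > 0 (since r^6/e^{r^ε} → 0), so ρ ≤ ε for all ε > 0, i.e. ρ = 0. Every nonconstant polynomial has order 0.
Therefore ρ = 0.

Order ρ = 0.


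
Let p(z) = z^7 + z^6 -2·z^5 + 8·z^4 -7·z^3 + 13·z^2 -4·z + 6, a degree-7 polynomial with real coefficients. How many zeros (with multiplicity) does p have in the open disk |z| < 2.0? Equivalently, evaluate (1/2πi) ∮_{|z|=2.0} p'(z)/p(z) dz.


The zeros of p are: (1 + 1i), (1 - 1i), (0 + 1i), (0 - 1i), (0 + 1i), (0 - 1i), -3.
Their magnitudes are: 1.414, 1.414, 1, 1, 1, 1, 3.
Zeros with |z| < R = 2.0: (1 + 1i), (1 - 1i), (0 + 1i), (0 - 1i), (0 + 1i), (0 - 1i).
Count = 6.
By the argument principle, (1/2πi) ∮_{|z|=R} p'(z)/p(z) dz equals exactly this count.

Number of zeros inside |z| < 2.0: 6.


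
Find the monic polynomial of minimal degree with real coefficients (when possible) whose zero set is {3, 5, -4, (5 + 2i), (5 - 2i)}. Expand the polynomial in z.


The polynomial is p(z) = ∏_{α ∈ S} (z − α), where S = {3, 5, -4, (5 + 2i), (5 - 2i)}.
Expanding the product yields: p(z) = z^5 -14·z^4 + 52·z^3 + 114·z^2 -1093·z + 1740.
Note conjugate pairs combine to real quadratics: (z − (5+2i))(z − (5−2i)) = z² − 10z + 29.
The resulting polynomial has degree 5 and real coefficients as required.

p(z) = z^5 -14·z^4 + 52·z^3 + 114·z^2 -1093·z + 1740.


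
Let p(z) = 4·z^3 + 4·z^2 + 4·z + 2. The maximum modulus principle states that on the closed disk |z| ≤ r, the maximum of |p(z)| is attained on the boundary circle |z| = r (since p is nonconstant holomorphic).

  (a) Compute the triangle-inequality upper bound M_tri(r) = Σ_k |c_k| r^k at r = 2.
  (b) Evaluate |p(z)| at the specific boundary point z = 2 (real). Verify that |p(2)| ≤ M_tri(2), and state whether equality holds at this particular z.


Coefficients: c_0 = 2, c_1 = 4, c_2 = 4, c_3 = 4. Radius r = 2.
Part (a). Triangle bound: M_tri(r) = Σ_k |c_k| r^k
  = |2|·2^0 + |4|·2^1 + |4|·2^2 + |4|·2^3
  = 2 + 8 + 16 + 32 = 58.
This bounds M(r) := max_{|z|=r} |p(z)| from above; equality holds iff all terms c_k z^k can be made to align in phase at a single z on |z|=r.
Part (b). At z = 2 (real, on the circle |z| = r):
  p(2) = (2)·2^0 + (4)·2^1 + (4)·2^2 + (4)·2^3 = 58.
  |p(2)| = 58.
Since all nonzero coefficients share the same sign, |p(2)| = 58 = M_tri(2); the triangle bound is attained at z = 2, so in fact M(r) = 58.

M_tri(2) = 58; |p(2)| = 58; equality at z=2: yes.


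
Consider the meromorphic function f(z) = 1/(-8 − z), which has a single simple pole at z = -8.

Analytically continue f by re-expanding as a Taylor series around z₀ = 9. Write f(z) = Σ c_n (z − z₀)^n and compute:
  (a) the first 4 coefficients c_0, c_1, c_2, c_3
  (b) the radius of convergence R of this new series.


Let w = z − z₀, so z = z₀ + w.
Then -8 − z = -8 − (z₀ + w) = (-8 − z₀) − w = -17 − w.
f(z) = 1/(-17 − w) = (1/(-17)) · 1/(1 − w/(-17)) = Σ_{n≥0} w^n / (-17)^(n+1).
So c_n = 1/(-17)^(n+1):
  c_0 = 1/(-17)^1 = -1/17.
  c_1 = 1/(-17)^2 = 1/289.
  c_2 = 1/(-17)^3 = -1/4913.
  c_3 = 1/(-17)^4 = 1/83521.
The series is valid for |w/d| < 1, i.e. |z − z₀| < |d|.
Radius of convergence: R = |-8 − z₀| = |-17| = 17 (distance from z₀ to the singularity z = -8).

c_0 = -1/17, c_1 = 1/289, c_2 = -1/4913, c_3 = 1/83521; R = 17.


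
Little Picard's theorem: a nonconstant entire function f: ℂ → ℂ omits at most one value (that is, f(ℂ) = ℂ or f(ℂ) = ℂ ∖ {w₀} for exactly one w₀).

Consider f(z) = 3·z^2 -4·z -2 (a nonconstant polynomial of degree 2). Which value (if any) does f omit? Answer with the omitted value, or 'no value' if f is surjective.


Little Picard bounds the complement of f(ℂ) to at most one point.
For every w ∈ ℂ, the equation p(z) − w = 0 is a nonconstant polynomial in z and hence has at least one root by the fundamental theorem of algebra. So p is surjective onto ℂ, omitting no value.

Omitted value: no value.


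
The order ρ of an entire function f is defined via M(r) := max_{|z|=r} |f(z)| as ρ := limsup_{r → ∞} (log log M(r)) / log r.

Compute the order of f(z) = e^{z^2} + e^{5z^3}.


Each summand is entire of order 2 and 3 respectively (as in the single-exponential case). The order of a sum is at most the max of the orders, so ρ ≤ 3. For the lower bound: on |z|=r choose arg z so that 5z^3 is real positive; then |e^{5z^3}| = e^{5r^3} while |e^{1z^2}| ≤ e^{1r^2} = o(e^{5r^3}). So |f| ≥ e^{5r^3}(1 − o(1)) and ρ ≥ 3. Hence ρ = max(2, 3) = 3.
Therefore ρ = 3.

Order ρ = 3.


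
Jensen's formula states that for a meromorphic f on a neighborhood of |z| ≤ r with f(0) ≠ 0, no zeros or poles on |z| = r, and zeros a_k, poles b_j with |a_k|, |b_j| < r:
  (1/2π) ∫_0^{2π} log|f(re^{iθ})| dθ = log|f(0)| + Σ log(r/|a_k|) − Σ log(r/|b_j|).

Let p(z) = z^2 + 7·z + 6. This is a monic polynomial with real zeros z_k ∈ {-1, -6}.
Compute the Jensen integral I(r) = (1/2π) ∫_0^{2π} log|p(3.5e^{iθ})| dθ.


Zeros: -6, -1; r = 3.5.
Inside |z| < r: -1. Outside (|z| ≥ r): -6.
p(0) = 6, so log|p(0)| = log(6) = 1.7918.
Apply Jensen: I(r) = log|p(0)| + Σ_k log(r/|z_k|), summed over zeros inside |z| < r.
  log(r/|z_k|) for z_k = -1: log(3.5/1) = 1.2528
  Outside zeros (-6) contribute nothing to the Jensen sum.
Sum over inside zeros: 1.2528.
I(r) = log|p(0)| + (inside sum) = 1.7918 + 1.2528 = 3.0445.
Note: since some zeros are outside |z| ≤ r, the simplified n·log(r) form does NOT apply — only the inside zeros contribute.

I(r) ≈ 3.0445.


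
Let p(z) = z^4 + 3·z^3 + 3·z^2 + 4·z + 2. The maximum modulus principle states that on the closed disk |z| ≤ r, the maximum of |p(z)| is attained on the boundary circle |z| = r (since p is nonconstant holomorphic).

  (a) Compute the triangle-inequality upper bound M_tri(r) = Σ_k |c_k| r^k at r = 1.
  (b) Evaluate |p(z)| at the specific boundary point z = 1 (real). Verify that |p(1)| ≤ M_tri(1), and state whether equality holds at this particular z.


Coefficients: c_0 = 2, c_1 = 4, c_2 = 3, c_3 = 3, c_4 = 1. Radius r = 1.
Part (a). Triangle bound: M_tri(r) = Σ_k |c_k| r^k
  = |2|·1^0 + |4|·1^1 + |3|·1^2 + |3|·1^3 + |1|·1^4
  = 2 + 4 + 3 + 3 + 1 = 13.
This bounds M(r) := max_{|z|=r} |p(z)| from above; equality holds iff all terms c_k z^k can be made to align in phase at a single z on |z|=r.
Part (b). At z = 1 (real, on the circle |z| = r):
  p(1) = (2)·1^0 + (4)·1^1 + (3)·1^2 + (3)·1^3 + (1)·1^4 = 13.
  |p(1)| = 13.
Since all nonzero coefficients share the same sign, |p(1)| = 13 = M_tri(1); the triangle bound is attained at z = 1, so in fact M(r) = 13.

M_tri(1) = 13; |p(1)| = 13; equality at z=1: yes.


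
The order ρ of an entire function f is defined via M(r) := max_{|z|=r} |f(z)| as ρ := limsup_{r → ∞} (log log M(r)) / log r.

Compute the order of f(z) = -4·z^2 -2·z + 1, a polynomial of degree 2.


|f(z)| ≤ Σ|c_k|·r^k = O(r^2) as r → ∞. Polynomial growth is O(e^{r^ε}) for every ε > 0 (since r^2/e^{r^ε} → 0), so ρ ≤ ε for all ε > 0, i.e. ρ = 0. Every nonconstant polynomial has order 0.
Therefore ρ = 0.

Order ρ = 0.


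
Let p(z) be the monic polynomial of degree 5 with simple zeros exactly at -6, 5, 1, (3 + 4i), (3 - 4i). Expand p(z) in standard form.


The polynomial is p(z) = ∏_{α ∈ S} (z − α), where S = {-6, 5, 1, (3 + 4i), (3 - 4i)}.
Expanding the product yields: p(z) = z^5 -6·z^4 -6·z^3 + 216·z^2 -955·z + 750.
Note conjugate pairs combine to real quadratics: (z − (3+4i))(z − (3−4i)) = z² − 6z + 25.
The resulting polynomial has degree 5 and real coefficients as required.

p(z) = z^5 -6·z^4 -6·z^3 + 216·z^2 -955·z + 750.


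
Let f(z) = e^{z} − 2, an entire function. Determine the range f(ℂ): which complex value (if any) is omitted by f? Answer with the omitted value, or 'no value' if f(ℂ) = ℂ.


Little Picard bounds the complement of f(ℂ) to at most one point.
e^{z} is never zero on ℂ, so 1·e^{z} takes every value in ℂ ∖ {0}. Adding -2 shifts the range to ℂ ∖ {-2}. Thus f omits exactly the value -2.

Omitted value: -2.


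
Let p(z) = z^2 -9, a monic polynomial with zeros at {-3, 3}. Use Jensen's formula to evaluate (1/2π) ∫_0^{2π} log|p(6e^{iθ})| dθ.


Zeros: -3, 3; r = 6.
Inside |z| < r: -3, 3. Outside (|z| ≥ r): ∅.
p(0) = -9, so log|p(0)| = log(9) = 2.1972.
Apply Jensen: I(r) = log|p(0)| + Σ_k log(r/|z_k|), summed over zeros inside |z| < r.
  log(r/|z_k|) for z_k = -3: log(6/3) = 0.6931
  log(r/|z_k|) for z_k = 3: log(6/3) = 0.6931
Sum over inside zeros: 1.3863.
I(r) = log|p(0)| + (inside sum) = 2.1972 + 1.3863 = 3.5835.
Closed form (all zeros inside, monic): I(r) = n·log(r) = 2·log(6) = 3.5835. ✓

I(r) ≈ 3.5835.


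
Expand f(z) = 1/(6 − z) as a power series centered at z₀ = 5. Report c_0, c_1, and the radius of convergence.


Let w = z − z₀, so z = z₀ + w.
Then 6 − z = 6 − (z₀ + w) = (6 − z₀) − w = 1 − w.
f(z) = 1/(1 − w) = (1/(1)) · 1/(1 − w/(1)) = Σ_{n≥0} w^n / (1)^(n+1).
So c_n = 1/(1)^(n+1):
  c_0 = 1/(1)^1 = 1.
  c_1 = 1/(1)^2 = 1.
The series is valid for |w/d| < 1, i.e. |z − z₀| < |d|.
Radius of convergence: R = |6 − z₀| = |1| = 1 (distance from z₀ to the singularity z = 6).

c_0 = 1, c_1 = 1; R = 1.


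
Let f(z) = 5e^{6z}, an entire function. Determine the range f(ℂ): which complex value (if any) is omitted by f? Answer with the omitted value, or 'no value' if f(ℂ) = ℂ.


Little Picard bounds the complement of f(ℂ) to at most one point.
e^{6z} is never zero on ℂ, so 5·e^{6z} takes every value in ℂ ∖ {0}. Adding 0 shifts the range to ℂ ∖ {0}. Thus f omits exactly the value 0.

Omitted value: 0.


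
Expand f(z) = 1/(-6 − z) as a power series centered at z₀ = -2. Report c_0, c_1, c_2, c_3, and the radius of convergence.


Let w = z − z₀, so z = z₀ + w.
Then -6 − z = -6 − (z₀ + w) = (-6 − z₀) − w = -4 − w.
f(z) = 1/(-4 − w) = (1/(-4)) · 1/(1 − w/(-4)) = Σ_{n≥0} w^n / (-4)^(n+1).
So c_n = 1/(-4)^(n+1):
  c_0 = 1/(-4)^1 = -1/4.
  c_1 = 1/(-4)^2 = 1/16.
  c_2 = 1/(-4)^3 = -1/64.
  c_3 = 1/(-4)^4 = 1/256.
The series is valid for |w/d| < 1, i.e. |z − z₀| < |d|.
Radius of convergence: R = |-6 − z₀| = |-4| = 4 (distance from z₀ to the singularity z = -6).

c_0 = -1/4, c_1 = 1/16, c_2 = -1/64, c_3 = 1/256; R = 4.


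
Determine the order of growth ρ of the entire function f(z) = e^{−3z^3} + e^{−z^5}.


Each summand is entire of order 3 and 5 respectively (as in the single-exponential case). The order of a sum is at most the max of the orders, so ρ ≤ 5. For the lower bound: on |z|=r choose arg z so that -1z^5 is real positive; then |e^{-1z^5}| = e^{1r^5} while |e^{-3z^3}| ≤ e^{3r^3} = o(e^{1r^5}). So |f| ≥ e^{1r^5}(1 − o(1)) and ρ ≥ 5. Hence ρ = max(3, 5) = 5.
Therefore ρ = 5.

Order ρ = 5.


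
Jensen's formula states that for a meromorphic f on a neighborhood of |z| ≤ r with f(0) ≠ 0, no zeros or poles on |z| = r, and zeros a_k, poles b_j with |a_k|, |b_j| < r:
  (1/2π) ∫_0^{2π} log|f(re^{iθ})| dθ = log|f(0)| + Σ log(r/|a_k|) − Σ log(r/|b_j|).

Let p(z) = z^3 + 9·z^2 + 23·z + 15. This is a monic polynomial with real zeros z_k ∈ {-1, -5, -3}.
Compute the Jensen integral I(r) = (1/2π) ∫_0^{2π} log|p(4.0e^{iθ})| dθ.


Zeros: -5, -3, -1; r = 4.0.
Inside |z| < r: -3, -1. Outside (|z| ≥ r): -5.
p(0) = 15, so log|p(0)| = log(15) = 2.7081.
Apply Jensen: I(r) = log|p(0)| + Σ_k log(r/|z_k|), summed over zeros inside |z| < r.
  log(r/|z_k|) for z_k = -1: log(4.0/1) = 1.3863
  log(r/|z_k|) for z_k = -3: log(4.0/3) = 0.2877
  Outside zeros (-5) contribute nothing to the Jensen sum.
Sum over inside zeros: 1.6740.
I(r) = log|p(0)| + (inside sum) = 2.7081 + 1.6740 = 4.3820.
Note: since some zeros are outside |z| ≤ r, the simplified n·log(r) form does NOT apply — only the inside zeros contribute.

I(r) ≈ 4.3820.


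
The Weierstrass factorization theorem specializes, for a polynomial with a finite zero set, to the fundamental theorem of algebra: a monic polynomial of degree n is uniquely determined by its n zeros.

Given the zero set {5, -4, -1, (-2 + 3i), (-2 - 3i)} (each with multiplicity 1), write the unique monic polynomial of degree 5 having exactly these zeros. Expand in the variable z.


The polynomial is p(z) = ∏_{α ∈ S} (z − α), where S = {5, -4, -1, (-2 + 3i), (-2 - 3i)}.
Expanding the product yields: p(z) = z^5 + 4·z^4 -8·z^3 -104·z^2 -353·z -260.
Note conjugate pairs combine to real quadratics: (z − (-2+3i))(z − (-2−3i)) = z² + 4z + 13.
The resulting polynomial has degree 5 and real coefficients as required.

p(z) = z^5 + 4·z^4 -8·z^3 -104·z^2 -353·z -260.


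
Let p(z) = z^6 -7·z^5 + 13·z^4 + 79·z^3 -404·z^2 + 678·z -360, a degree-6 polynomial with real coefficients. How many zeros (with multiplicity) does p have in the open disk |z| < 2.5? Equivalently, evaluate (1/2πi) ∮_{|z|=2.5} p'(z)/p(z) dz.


The zeros of p are: (2 + 1i), (2 - 1i), (3 + 3i), (3 - 3i), -4, 1.
Their magnitudes are: 2.236, 2.236, 4.243, 4.243, 4, 1.
Zeros with |z| < R = 2.5: (2 + 1i), (2 - 1i), 1.
Count = 3.
By the argument principle, (1/2πi) ∮_{|z|=R} p'(z)/p(z) dz equals exactly this count.

Number of zeros inside |z| < 2.5: 3.


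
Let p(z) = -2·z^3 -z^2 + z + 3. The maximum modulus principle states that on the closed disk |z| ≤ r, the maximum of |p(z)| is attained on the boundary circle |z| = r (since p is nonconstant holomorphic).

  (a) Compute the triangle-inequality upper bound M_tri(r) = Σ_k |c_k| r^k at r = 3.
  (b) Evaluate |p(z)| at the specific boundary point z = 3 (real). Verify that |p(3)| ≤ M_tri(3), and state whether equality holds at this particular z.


Coefficients: c_0 = 3, c_1 = 1, c_2 = -1, c_3 = -2. Radius r = 3.
Part (a). Triangle bound: M_tri(r) = Σ_k |c_k| r^k
  = |3|·3^0 + |1|·3^1 + |-1|·3^2 + |-2|·3^3
  = 3 + 3 + 9 + 54 = 69.
This bounds M(r) := max_{|z|=r} |p(z)| from above; equality holds iff all terms c_k z^k can be made to align in phase at a single z on |z|=r.
Part (b). At z = 3 (real, on the circle |z| = r):
  p(3) = (3)·3^0 + (1)·3^1 + (-1)·3^2 + (-2)·3^3 = -57.
  |p(3)| = 57.
Check: |p(3)| = 57 ≤ 69 = M_tri(3). ✓ Equality does not hold at z = 3 (the coefficients have mixed signs, so the terms do not all align in phase there).

M_tri(3) = 69; |p(3)| = 57; equality at z=3: no.


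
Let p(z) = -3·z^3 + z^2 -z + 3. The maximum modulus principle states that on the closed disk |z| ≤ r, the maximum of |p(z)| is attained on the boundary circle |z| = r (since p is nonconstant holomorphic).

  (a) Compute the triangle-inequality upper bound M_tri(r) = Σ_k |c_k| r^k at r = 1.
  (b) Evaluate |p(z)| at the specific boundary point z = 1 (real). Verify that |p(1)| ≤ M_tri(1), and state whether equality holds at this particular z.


Coefficients: c_0 = 3, c_1 = -1, c_2 = 1, c_3 = -3. Radius r = 1.
Part (a). Triangle bound: M_tri(r) = Σ_k |c_k| r^k
  = |3|·1^0 + |-1|·1^1 + |1|·1^2 + |-3|·1^3
  = 3 + 1 + 1 + 3 = 8.
This bounds M(r) := max_{|z|=r} |p(z)| from above; equality holds iff all terms c_k z^k can be made to align in phase at a single z on |z|=r.
Part (b). At z = 1 (real, on the circle |z| = r):
  p(1) = (3)·1^0 + (-1)·1^1 + (1)·1^2 + (-3)·1^3 = 0.
  |p(1)| = 0.
Check: |p(1)| = 0 ≤ 8 = M_tri(1). ✓ Equality does not hold at z = 1 (the coefficients have mixed signs, so the terms do not all align in phase there).

M_tri(1) = 8; |p(1)| = 0; equality at z=1: no.


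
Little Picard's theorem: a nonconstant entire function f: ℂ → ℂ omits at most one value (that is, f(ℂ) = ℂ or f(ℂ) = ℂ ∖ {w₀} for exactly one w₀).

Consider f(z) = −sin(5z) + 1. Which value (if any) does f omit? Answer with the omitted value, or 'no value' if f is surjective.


Little Picard bounds the complement of f(ℂ) to at most one point.
sin is entire and surjective onto ℂ: for every w ∈ ℂ, sin(ζ) = w has a solution ζ ∈ ℂ (e.g., via the complex inverse arcsin). With ζ = 5z this gives z = ζ/(5). Then -1·sin(5z) takes every value in -1·ℂ = ℂ, and adding 1 is a bijection of ℂ. So f is surjective and omits no value. (Note: only on the real line is sin bounded by [−1, 1].)

Omitted value: no value.


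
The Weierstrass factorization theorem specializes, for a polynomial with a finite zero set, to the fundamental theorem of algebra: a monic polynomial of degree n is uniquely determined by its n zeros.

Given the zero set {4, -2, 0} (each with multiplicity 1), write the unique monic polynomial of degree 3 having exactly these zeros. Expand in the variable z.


The polynomial is p(z) = ∏_{α ∈ S} (z − α), where S = {4, -2, 0}.
Expanding the product yields: p(z) = z^3 -2·z^2 -8·z.
The resulting polynomial has degree 3 and real coefficients as required.

p(z) = z^3 -2·z^2 -8·z.


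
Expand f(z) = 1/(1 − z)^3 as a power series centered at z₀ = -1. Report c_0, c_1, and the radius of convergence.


Let w = z − z₀, so z = z₀ + w.
Then 1 − z = 1 − (z₀ + w) = (1 − z₀) − w = 2 − w.
f(z) = 1/(2 − w)^3 = (1/(2)^3) · (1 − w/(2))^{−3}.
By the binomial series (1−u)^{−3} = Σ_{n≥0} C(n+2, 2) u^n for |u|<1, with u = w/(2):
  c_n = C(n+2, 2) / (2)^(n+3).
  c_0 = 1/(2)^3 = 1/8.
  c_1 = 3/(2)^4 = 3/16.
The series is valid for |w/d| < 1, i.e. |z − z₀| < |d|.
Radius of convergence: R = |1 − z₀| = |2| = 2 (distance from z₀ to the singularity z = 1).

c_0 = 1/8, c_1 = 3/16; R = 2.


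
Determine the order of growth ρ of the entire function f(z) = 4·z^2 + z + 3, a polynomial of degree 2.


|f(z)| ≤ Σ|c_k|·r^k = O(r^2) as r → ∞. Polynomial growth is O(e^{r^ε}) for every ε > 0 (since r^2/e^{r^ε} → 0), so ρ ≤ ε for all ε > 0, i.e. ρ = 0. Every nonconstant polynomial has order 0.
Therefore ρ = 0.

Order ρ = 0.


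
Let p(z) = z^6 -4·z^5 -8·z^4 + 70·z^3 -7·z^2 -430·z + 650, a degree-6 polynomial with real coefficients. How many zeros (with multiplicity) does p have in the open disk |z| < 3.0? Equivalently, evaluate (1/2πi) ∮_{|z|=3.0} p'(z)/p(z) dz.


The zeros of p are: (3 + 2i), (3 - 2i), (2 + 1i), (2 - 1i), (-3 + 1i), (-3 - 1i).
Their magnitudes are: 3.606, 3.606, 2.236, 2.236, 3.162, 3.162.
Zeros with |z| < R = 3.0: (2 + 1i), (2 - 1i).
Count = 2.
By the argument principle, (1/2πi) ∮_{|z|=R} p'(z)/p(z) dz equals exactly this count.

Number of zeros inside |z| < 3.0: 2.


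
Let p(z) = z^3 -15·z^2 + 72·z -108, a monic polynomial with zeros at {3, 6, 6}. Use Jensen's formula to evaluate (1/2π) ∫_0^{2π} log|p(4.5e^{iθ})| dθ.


Zeros: 3, 6, 6; r = 4.5.
Inside |z| < r: 3. Outside (|z| ≥ r): 6, 6.
p(0) = -108, so log|p(0)| = log(108) = 4.6821.
Apply Jensen: I(r) = log|p(0)| + Σ_k log(r/|z_k|), summed over zeros inside |z| < r.
  log(r/|z_k|) for z_k = 3: log(4.5/3) = 0.4055
  Outside zeros (6, 6) contribute nothing to the Jensen sum.
Sum over inside zeros: 0.4055.
I(r) = log|p(0)| + (inside sum) = 4.6821 + 0.4055 = 5.0876.
Note: since some zeros are outside |z| ≤ r, the simplified n·log(r) form does NOT apply — only the inside zeros contribute.

I(r) ≈ 5.0876.


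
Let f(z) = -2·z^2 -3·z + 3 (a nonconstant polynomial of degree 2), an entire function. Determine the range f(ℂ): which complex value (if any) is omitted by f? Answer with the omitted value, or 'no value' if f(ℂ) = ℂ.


Little Picard bounds the complement of f(ℂ) to at most one point.
For every w ∈ ℂ, the equation p(z) − w = 0 is a nonconstant polynomial in z and hence has at least one root by the fundamental theorem of algebra. So p is surjective onto ℂ, omitting no value.

Omitted value: no value.


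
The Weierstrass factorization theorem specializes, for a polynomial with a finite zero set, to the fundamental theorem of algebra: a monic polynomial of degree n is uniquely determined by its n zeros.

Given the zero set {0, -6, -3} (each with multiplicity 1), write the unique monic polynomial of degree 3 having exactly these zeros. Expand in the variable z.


The polynomial is p(z) = ∏_{α ∈ S} (z − α), where S = {0, -6, -3}.
Expanding the product yields: p(z) = z^3 + 9·z^2 + 18·z.
The resulting polynomial has degree 3 and real coefficients as required.

p(z) = z^3 + 9·z^2 + 18·z.


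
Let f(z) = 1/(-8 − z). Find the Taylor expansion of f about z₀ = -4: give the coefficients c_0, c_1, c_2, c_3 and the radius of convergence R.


Let w = z − z₀, so z = z₀ + w.
Then -8 − z = -8 − (z₀ + w) = (-8 − z₀) − w = -4 − w.
f(z) = 1/(-4 − w) = (1/(-4)) · 1/(1 − w/(-4)) = Σ_{n≥0} w^n / (-4)^(n+1).
So c_n = 1/(-4)^(n+1):
  c_0 = 1/(-4)^1 = -1/4.
  c_1 = 1/(-4)^2 = 1/16.
  c_2 = 1/(-4)^3 = -1/64.
  c_3 = 1/(-4)^4 = 1/256.
The series is valid for |w/d| < 1, i.e. |z − z₀| < |d|.
Radius of convergence: R = |-8 − z₀| = |-4| = 4 (distance from z₀ to the singularity z = -8).

c_0 = -1/4, c_1 = 1/16, c_2 = -1/64, c_3 = 1/256; R = 4.


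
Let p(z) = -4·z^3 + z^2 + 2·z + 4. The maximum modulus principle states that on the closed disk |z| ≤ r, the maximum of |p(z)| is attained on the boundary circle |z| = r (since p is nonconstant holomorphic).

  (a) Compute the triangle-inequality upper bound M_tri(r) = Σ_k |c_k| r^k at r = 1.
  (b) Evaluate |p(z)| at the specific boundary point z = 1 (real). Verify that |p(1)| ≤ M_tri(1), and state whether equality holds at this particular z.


Coefficients: c_0 = 4, c_1 = 2, c_2 = 1, c_3 = -4. Radius r = 1.
Part (a). Triangle bound: M_tri(r) = Σ_k |c_k| r^k
  = |4|·1^0 + |2|·1^1 + |1|·1^2 + |-4|·1^3
  = 4 + 2 + 1 + 4 = 11.
This bounds M(r) := max_{|z|=r} |p(z)| from above; equality holds iff all terms c_k z^k can be made to align in phase at a single z on |z|=r.
Part (b). At z = 1 (real, on the circle |z| = r):
  p(1) = (4)·1^0 + (2)·1^1 + (1)·1^2 + (-4)·1^3 = 3.
  |p(1)| = 3.
Check: |p(1)| = 3 ≤ 11 = M_tri(1). ✓ Equality does not hold at z = 1 (the coefficients have mixed signs, so the terms do not all align in phase there).

M_tri(1) = 11; |p(1)| = 3; equality at z=1: no.


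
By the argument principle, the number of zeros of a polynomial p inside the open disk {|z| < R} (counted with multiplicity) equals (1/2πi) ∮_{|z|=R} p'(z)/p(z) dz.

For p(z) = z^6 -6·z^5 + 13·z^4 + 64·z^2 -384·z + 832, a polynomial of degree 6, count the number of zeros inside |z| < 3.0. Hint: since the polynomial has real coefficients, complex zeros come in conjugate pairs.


The zeros of p are: (3 + 2i), (3 - 2i), (-2 + 2i), (-2 - 2i), (2 + 2i), (2 - 2i).
Their magnitudes are: 3.606, 3.606, 2.828, 2.828, 2.828, 2.828.
Zeros with |z| < R = 3.0: (-2 + 2i), (-2 - 2i), (2 + 2i), (2 - 2i).
Count = 4.
By the argument principle, (1/2πi) ∮_{|z|=R} p'(z)/p(z) dz equals exactly this count.

Number of zeros inside |z| < 3.0: 4.
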